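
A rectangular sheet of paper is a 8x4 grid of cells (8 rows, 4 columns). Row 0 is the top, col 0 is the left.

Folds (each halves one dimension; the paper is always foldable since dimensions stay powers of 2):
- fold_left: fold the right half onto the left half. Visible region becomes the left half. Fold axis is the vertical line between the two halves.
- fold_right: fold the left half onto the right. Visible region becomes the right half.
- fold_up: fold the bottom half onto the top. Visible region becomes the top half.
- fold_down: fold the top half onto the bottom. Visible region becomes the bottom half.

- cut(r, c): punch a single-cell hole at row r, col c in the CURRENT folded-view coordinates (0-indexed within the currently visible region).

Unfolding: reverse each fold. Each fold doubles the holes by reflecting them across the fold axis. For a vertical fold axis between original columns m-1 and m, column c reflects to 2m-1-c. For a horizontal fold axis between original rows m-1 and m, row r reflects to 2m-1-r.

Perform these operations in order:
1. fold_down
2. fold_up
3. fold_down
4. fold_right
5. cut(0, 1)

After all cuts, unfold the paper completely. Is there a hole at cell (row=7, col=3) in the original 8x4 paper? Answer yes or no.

Op 1 fold_down: fold axis h@4; visible region now rows[4,8) x cols[0,4) = 4x4
Op 2 fold_up: fold axis h@6; visible region now rows[4,6) x cols[0,4) = 2x4
Op 3 fold_down: fold axis h@5; visible region now rows[5,6) x cols[0,4) = 1x4
Op 4 fold_right: fold axis v@2; visible region now rows[5,6) x cols[2,4) = 1x2
Op 5 cut(0, 1): punch at orig (5,3); cuts so far [(5, 3)]; region rows[5,6) x cols[2,4) = 1x2
Unfold 1 (reflect across v@2): 2 holes -> [(5, 0), (5, 3)]
Unfold 2 (reflect across h@5): 4 holes -> [(4, 0), (4, 3), (5, 0), (5, 3)]
Unfold 3 (reflect across h@6): 8 holes -> [(4, 0), (4, 3), (5, 0), (5, 3), (6, 0), (6, 3), (7, 0), (7, 3)]
Unfold 4 (reflect across h@4): 16 holes -> [(0, 0), (0, 3), (1, 0), (1, 3), (2, 0), (2, 3), (3, 0), (3, 3), (4, 0), (4, 3), (5, 0), (5, 3), (6, 0), (6, 3), (7, 0), (7, 3)]
Holes: [(0, 0), (0, 3), (1, 0), (1, 3), (2, 0), (2, 3), (3, 0), (3, 3), (4, 0), (4, 3), (5, 0), (5, 3), (6, 0), (6, 3), (7, 0), (7, 3)]

Answer: yes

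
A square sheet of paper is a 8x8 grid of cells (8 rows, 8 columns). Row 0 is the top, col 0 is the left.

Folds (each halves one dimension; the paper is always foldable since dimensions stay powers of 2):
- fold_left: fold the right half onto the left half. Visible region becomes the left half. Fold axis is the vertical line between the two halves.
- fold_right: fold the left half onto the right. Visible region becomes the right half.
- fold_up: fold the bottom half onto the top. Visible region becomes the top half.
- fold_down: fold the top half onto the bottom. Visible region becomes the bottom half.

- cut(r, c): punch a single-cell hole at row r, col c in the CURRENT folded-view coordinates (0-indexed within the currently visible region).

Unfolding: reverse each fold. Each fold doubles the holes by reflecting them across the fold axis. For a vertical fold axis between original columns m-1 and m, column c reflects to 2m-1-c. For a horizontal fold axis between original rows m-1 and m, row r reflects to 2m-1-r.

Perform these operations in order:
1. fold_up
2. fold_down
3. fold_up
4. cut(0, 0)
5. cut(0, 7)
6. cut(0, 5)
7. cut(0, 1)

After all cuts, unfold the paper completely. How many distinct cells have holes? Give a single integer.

Op 1 fold_up: fold axis h@4; visible region now rows[0,4) x cols[0,8) = 4x8
Op 2 fold_down: fold axis h@2; visible region now rows[2,4) x cols[0,8) = 2x8
Op 3 fold_up: fold axis h@3; visible region now rows[2,3) x cols[0,8) = 1x8
Op 4 cut(0, 0): punch at orig (2,0); cuts so far [(2, 0)]; region rows[2,3) x cols[0,8) = 1x8
Op 5 cut(0, 7): punch at orig (2,7); cuts so far [(2, 0), (2, 7)]; region rows[2,3) x cols[0,8) = 1x8
Op 6 cut(0, 5): punch at orig (2,5); cuts so far [(2, 0), (2, 5), (2, 7)]; region rows[2,3) x cols[0,8) = 1x8
Op 7 cut(0, 1): punch at orig (2,1); cuts so far [(2, 0), (2, 1), (2, 5), (2, 7)]; region rows[2,3) x cols[0,8) = 1x8
Unfold 1 (reflect across h@3): 8 holes -> [(2, 0), (2, 1), (2, 5), (2, 7), (3, 0), (3, 1), (3, 5), (3, 7)]
Unfold 2 (reflect across h@2): 16 holes -> [(0, 0), (0, 1), (0, 5), (0, 7), (1, 0), (1, 1), (1, 5), (1, 7), (2, 0), (2, 1), (2, 5), (2, 7), (3, 0), (3, 1), (3, 5), (3, 7)]
Unfold 3 (reflect across h@4): 32 holes -> [(0, 0), (0, 1), (0, 5), (0, 7), (1, 0), (1, 1), (1, 5), (1, 7), (2, 0), (2, 1), (2, 5), (2, 7), (3, 0), (3, 1), (3, 5), (3, 7), (4, 0), (4, 1), (4, 5), (4, 7), (5, 0), (5, 1), (5, 5), (5, 7), (6, 0), (6, 1), (6, 5), (6, 7), (7, 0), (7, 1), (7, 5), (7, 7)]

Answer: 32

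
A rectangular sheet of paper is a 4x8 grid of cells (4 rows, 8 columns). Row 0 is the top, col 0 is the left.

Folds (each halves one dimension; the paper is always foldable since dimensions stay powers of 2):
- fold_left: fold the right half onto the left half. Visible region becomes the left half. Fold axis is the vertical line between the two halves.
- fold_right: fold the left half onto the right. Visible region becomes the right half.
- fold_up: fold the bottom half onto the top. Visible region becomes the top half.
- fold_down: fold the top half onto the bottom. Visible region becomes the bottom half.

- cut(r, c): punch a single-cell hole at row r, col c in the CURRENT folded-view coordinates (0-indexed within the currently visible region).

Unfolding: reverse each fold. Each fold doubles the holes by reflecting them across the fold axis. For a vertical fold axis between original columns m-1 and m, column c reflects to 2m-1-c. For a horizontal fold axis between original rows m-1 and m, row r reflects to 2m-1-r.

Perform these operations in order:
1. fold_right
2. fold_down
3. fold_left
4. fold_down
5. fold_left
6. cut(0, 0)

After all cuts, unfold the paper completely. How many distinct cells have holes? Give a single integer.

Op 1 fold_right: fold axis v@4; visible region now rows[0,4) x cols[4,8) = 4x4
Op 2 fold_down: fold axis h@2; visible region now rows[2,4) x cols[4,8) = 2x4
Op 3 fold_left: fold axis v@6; visible region now rows[2,4) x cols[4,6) = 2x2
Op 4 fold_down: fold axis h@3; visible region now rows[3,4) x cols[4,6) = 1x2
Op 5 fold_left: fold axis v@5; visible region now rows[3,4) x cols[4,5) = 1x1
Op 6 cut(0, 0): punch at orig (3,4); cuts so far [(3, 4)]; region rows[3,4) x cols[4,5) = 1x1
Unfold 1 (reflect across v@5): 2 holes -> [(3, 4), (3, 5)]
Unfold 2 (reflect across h@3): 4 holes -> [(2, 4), (2, 5), (3, 4), (3, 5)]
Unfold 3 (reflect across v@6): 8 holes -> [(2, 4), (2, 5), (2, 6), (2, 7), (3, 4), (3, 5), (3, 6), (3, 7)]
Unfold 4 (reflect across h@2): 16 holes -> [(0, 4), (0, 5), (0, 6), (0, 7), (1, 4), (1, 5), (1, 6), (1, 7), (2, 4), (2, 5), (2, 6), (2, 7), (3, 4), (3, 5), (3, 6), (3, 7)]
Unfold 5 (reflect across v@4): 32 holes -> [(0, 0), (0, 1), (0, 2), (0, 3), (0, 4), (0, 5), (0, 6), (0, 7), (1, 0), (1, 1), (1, 2), (1, 3), (1, 4), (1, 5), (1, 6), (1, 7), (2, 0), (2, 1), (2, 2), (2, 3), (2, 4), (2, 5), (2, 6), (2, 7), (3, 0), (3, 1), (3, 2), (3, 3), (3, 4), (3, 5), (3, 6), (3, 7)]

Answer: 32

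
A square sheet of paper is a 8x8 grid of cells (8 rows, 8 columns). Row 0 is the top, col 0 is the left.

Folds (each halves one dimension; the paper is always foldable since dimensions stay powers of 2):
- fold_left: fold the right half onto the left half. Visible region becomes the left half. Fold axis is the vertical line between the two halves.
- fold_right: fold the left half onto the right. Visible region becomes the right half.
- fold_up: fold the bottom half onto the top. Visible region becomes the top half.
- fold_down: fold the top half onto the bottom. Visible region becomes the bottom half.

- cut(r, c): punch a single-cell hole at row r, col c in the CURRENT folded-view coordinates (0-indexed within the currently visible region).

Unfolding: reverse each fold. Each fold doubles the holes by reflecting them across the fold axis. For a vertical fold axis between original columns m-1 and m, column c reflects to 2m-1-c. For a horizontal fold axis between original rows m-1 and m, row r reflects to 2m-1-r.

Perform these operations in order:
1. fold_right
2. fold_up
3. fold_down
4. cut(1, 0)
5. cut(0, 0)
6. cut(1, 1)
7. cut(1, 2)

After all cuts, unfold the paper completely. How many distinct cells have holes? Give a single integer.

Answer: 32

Derivation:
Op 1 fold_right: fold axis v@4; visible region now rows[0,8) x cols[4,8) = 8x4
Op 2 fold_up: fold axis h@4; visible region now rows[0,4) x cols[4,8) = 4x4
Op 3 fold_down: fold axis h@2; visible region now rows[2,4) x cols[4,8) = 2x4
Op 4 cut(1, 0): punch at orig (3,4); cuts so far [(3, 4)]; region rows[2,4) x cols[4,8) = 2x4
Op 5 cut(0, 0): punch at orig (2,4); cuts so far [(2, 4), (3, 4)]; region rows[2,4) x cols[4,8) = 2x4
Op 6 cut(1, 1): punch at orig (3,5); cuts so far [(2, 4), (3, 4), (3, 5)]; region rows[2,4) x cols[4,8) = 2x4
Op 7 cut(1, 2): punch at orig (3,6); cuts so far [(2, 4), (3, 4), (3, 5), (3, 6)]; region rows[2,4) x cols[4,8) = 2x4
Unfold 1 (reflect across h@2): 8 holes -> [(0, 4), (0, 5), (0, 6), (1, 4), (2, 4), (3, 4), (3, 5), (3, 6)]
Unfold 2 (reflect across h@4): 16 holes -> [(0, 4), (0, 5), (0, 6), (1, 4), (2, 4), (3, 4), (3, 5), (3, 6), (4, 4), (4, 5), (4, 6), (5, 4), (6, 4), (7, 4), (7, 5), (7, 6)]
Unfold 3 (reflect across v@4): 32 holes -> [(0, 1), (0, 2), (0, 3), (0, 4), (0, 5), (0, 6), (1, 3), (1, 4), (2, 3), (2, 4), (3, 1), (3, 2), (3, 3), (3, 4), (3, 5), (3, 6), (4, 1), (4, 2), (4, 3), (4, 4), (4, 5), (4, 6), (5, 3), (5, 4), (6, 3), (6, 4), (7, 1), (7, 2), (7, 3), (7, 4), (7, 5), (7, 6)]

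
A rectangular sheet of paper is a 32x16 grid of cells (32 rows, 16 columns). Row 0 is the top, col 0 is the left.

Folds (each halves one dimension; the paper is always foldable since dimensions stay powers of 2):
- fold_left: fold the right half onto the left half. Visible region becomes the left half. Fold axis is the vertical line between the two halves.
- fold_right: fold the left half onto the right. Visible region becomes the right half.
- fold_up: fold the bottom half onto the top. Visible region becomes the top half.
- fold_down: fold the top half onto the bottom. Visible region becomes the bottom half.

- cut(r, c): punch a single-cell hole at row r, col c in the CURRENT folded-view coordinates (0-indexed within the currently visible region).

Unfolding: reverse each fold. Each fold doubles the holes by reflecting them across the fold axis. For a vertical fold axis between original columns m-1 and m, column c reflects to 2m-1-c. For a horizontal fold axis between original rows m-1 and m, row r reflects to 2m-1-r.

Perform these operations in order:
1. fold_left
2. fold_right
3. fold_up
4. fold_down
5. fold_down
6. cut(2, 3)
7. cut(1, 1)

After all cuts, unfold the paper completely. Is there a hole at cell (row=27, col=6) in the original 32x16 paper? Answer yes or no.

Answer: no

Derivation:
Op 1 fold_left: fold axis v@8; visible region now rows[0,32) x cols[0,8) = 32x8
Op 2 fold_right: fold axis v@4; visible region now rows[0,32) x cols[4,8) = 32x4
Op 3 fold_up: fold axis h@16; visible region now rows[0,16) x cols[4,8) = 16x4
Op 4 fold_down: fold axis h@8; visible region now rows[8,16) x cols[4,8) = 8x4
Op 5 fold_down: fold axis h@12; visible region now rows[12,16) x cols[4,8) = 4x4
Op 6 cut(2, 3): punch at orig (14,7); cuts so far [(14, 7)]; region rows[12,16) x cols[4,8) = 4x4
Op 7 cut(1, 1): punch at orig (13,5); cuts so far [(13, 5), (14, 7)]; region rows[12,16) x cols[4,8) = 4x4
Unfold 1 (reflect across h@12): 4 holes -> [(9, 7), (10, 5), (13, 5), (14, 7)]
Unfold 2 (reflect across h@8): 8 holes -> [(1, 7), (2, 5), (5, 5), (6, 7), (9, 7), (10, 5), (13, 5), (14, 7)]
Unfold 3 (reflect across h@16): 16 holes -> [(1, 7), (2, 5), (5, 5), (6, 7), (9, 7), (10, 5), (13, 5), (14, 7), (17, 7), (18, 5), (21, 5), (22, 7), (25, 7), (26, 5), (29, 5), (30, 7)]
Unfold 4 (reflect across v@4): 32 holes -> [(1, 0), (1, 7), (2, 2), (2, 5), (5, 2), (5, 5), (6, 0), (6, 7), (9, 0), (9, 7), (10, 2), (10, 5), (13, 2), (13, 5), (14, 0), (14, 7), (17, 0), (17, 7), (18, 2), (18, 5), (21, 2), (21, 5), (22, 0), (22, 7), (25, 0), (25, 7), (26, 2), (26, 5), (29, 2), (29, 5), (30, 0), (30, 7)]
Unfold 5 (reflect across v@8): 64 holes -> [(1, 0), (1, 7), (1, 8), (1, 15), (2, 2), (2, 5), (2, 10), (2, 13), (5, 2), (5, 5), (5, 10), (5, 13), (6, 0), (6, 7), (6, 8), (6, 15), (9, 0), (9, 7), (9, 8), (9, 15), (10, 2), (10, 5), (10, 10), (10, 13), (13, 2), (13, 5), (13, 10), (13, 13), (14, 0), (14, 7), (14, 8), (14, 15), (17, 0), (17, 7), (17, 8), (17, 15), (18, 2), (18, 5), (18, 10), (18, 13), (21, 2), (21, 5), (21, 10), (21, 13), (22, 0), (22, 7), (22, 8), (22, 15), (25, 0), (25, 7), (25, 8), (25, 15), (26, 2), (26, 5), (26, 10), (26, 13), (29, 2), (29, 5), (29, 10), (29, 13), (30, 0), (30, 7), (30, 8), (30, 15)]
Holes: [(1, 0), (1, 7), (1, 8), (1, 15), (2, 2), (2, 5), (2, 10), (2, 13), (5, 2), (5, 5), (5, 10), (5, 13), (6, 0), (6, 7), (6, 8), (6, 15), (9, 0), (9, 7), (9, 8), (9, 15), (10, 2), (10, 5), (10, 10), (10, 13), (13, 2), (13, 5), (13, 10), (13, 13), (14, 0), (14, 7), (14, 8), (14, 15), (17, 0), (17, 7), (17, 8), (17, 15), (18, 2), (18, 5), (18, 10), (18, 13), (21, 2), (21, 5), (21, 10), (21, 13), (22, 0), (22, 7), (22, 8), (22, 15), (25, 0), (25, 7), (25, 8), (25, 15), (26, 2), (26, 5), (26, 10), (26, 13), (29, 2), (29, 5), (29, 10), (29, 13), (30, 0), (30, 7), (30, 8), (30, 15)]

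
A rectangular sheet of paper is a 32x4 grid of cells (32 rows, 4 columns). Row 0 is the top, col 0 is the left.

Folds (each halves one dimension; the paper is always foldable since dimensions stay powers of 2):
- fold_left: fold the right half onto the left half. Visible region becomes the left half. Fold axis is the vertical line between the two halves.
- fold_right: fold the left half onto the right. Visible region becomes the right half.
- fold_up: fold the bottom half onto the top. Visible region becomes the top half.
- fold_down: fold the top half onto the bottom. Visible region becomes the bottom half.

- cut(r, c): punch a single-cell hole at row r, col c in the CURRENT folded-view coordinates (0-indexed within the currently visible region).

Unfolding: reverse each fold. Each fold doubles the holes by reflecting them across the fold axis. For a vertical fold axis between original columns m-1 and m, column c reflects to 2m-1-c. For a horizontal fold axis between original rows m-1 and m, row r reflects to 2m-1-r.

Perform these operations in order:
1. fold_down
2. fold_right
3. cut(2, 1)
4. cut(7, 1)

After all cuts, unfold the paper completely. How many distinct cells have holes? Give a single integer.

Op 1 fold_down: fold axis h@16; visible region now rows[16,32) x cols[0,4) = 16x4
Op 2 fold_right: fold axis v@2; visible region now rows[16,32) x cols[2,4) = 16x2
Op 3 cut(2, 1): punch at orig (18,3); cuts so far [(18, 3)]; region rows[16,32) x cols[2,4) = 16x2
Op 4 cut(7, 1): punch at orig (23,3); cuts so far [(18, 3), (23, 3)]; region rows[16,32) x cols[2,4) = 16x2
Unfold 1 (reflect across v@2): 4 holes -> [(18, 0), (18, 3), (23, 0), (23, 3)]
Unfold 2 (reflect across h@16): 8 holes -> [(8, 0), (8, 3), (13, 0), (13, 3), (18, 0), (18, 3), (23, 0), (23, 3)]

Answer: 8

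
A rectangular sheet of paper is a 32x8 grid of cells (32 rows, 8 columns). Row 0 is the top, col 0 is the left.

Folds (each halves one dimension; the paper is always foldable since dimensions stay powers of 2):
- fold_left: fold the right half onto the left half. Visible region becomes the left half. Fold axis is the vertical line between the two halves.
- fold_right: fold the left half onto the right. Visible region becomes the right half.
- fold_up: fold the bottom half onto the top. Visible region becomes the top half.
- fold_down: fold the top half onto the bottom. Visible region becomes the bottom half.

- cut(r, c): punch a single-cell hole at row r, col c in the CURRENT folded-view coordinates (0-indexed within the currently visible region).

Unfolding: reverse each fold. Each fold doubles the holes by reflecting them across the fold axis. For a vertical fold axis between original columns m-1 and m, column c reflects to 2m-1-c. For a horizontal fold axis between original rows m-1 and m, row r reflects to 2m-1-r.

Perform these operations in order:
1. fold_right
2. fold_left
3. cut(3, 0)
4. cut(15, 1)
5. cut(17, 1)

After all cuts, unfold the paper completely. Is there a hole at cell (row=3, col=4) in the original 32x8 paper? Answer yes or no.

Answer: yes

Derivation:
Op 1 fold_right: fold axis v@4; visible region now rows[0,32) x cols[4,8) = 32x4
Op 2 fold_left: fold axis v@6; visible region now rows[0,32) x cols[4,6) = 32x2
Op 3 cut(3, 0): punch at orig (3,4); cuts so far [(3, 4)]; region rows[0,32) x cols[4,6) = 32x2
Op 4 cut(15, 1): punch at orig (15,5); cuts so far [(3, 4), (15, 5)]; region rows[0,32) x cols[4,6) = 32x2
Op 5 cut(17, 1): punch at orig (17,5); cuts so far [(3, 4), (15, 5), (17, 5)]; region rows[0,32) x cols[4,6) = 32x2
Unfold 1 (reflect across v@6): 6 holes -> [(3, 4), (3, 7), (15, 5), (15, 6), (17, 5), (17, 6)]
Unfold 2 (reflect across v@4): 12 holes -> [(3, 0), (3, 3), (3, 4), (3, 7), (15, 1), (15, 2), (15, 5), (15, 6), (17, 1), (17, 2), (17, 5), (17, 6)]
Holes: [(3, 0), (3, 3), (3, 4), (3, 7), (15, 1), (15, 2), (15, 5), (15, 6), (17, 1), (17, 2), (17, 5), (17, 6)]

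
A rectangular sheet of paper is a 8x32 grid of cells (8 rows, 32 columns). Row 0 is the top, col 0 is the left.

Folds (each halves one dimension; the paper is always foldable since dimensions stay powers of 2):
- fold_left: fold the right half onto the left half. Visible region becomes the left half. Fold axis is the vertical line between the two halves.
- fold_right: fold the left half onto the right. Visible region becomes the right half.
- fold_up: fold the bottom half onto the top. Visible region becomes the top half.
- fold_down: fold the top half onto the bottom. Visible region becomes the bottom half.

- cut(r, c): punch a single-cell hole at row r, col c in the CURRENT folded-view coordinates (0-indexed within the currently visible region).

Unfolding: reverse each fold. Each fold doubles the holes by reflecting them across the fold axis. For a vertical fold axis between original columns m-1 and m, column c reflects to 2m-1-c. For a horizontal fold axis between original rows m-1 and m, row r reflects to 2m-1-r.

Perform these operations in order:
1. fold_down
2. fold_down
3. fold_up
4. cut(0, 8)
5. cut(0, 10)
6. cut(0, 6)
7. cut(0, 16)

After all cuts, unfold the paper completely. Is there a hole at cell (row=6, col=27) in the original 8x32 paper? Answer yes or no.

Op 1 fold_down: fold axis h@4; visible region now rows[4,8) x cols[0,32) = 4x32
Op 2 fold_down: fold axis h@6; visible region now rows[6,8) x cols[0,32) = 2x32
Op 3 fold_up: fold axis h@7; visible region now rows[6,7) x cols[0,32) = 1x32
Op 4 cut(0, 8): punch at orig (6,8); cuts so far [(6, 8)]; region rows[6,7) x cols[0,32) = 1x32
Op 5 cut(0, 10): punch at orig (6,10); cuts so far [(6, 8), (6, 10)]; region rows[6,7) x cols[0,32) = 1x32
Op 6 cut(0, 6): punch at orig (6,6); cuts so far [(6, 6), (6, 8), (6, 10)]; region rows[6,7) x cols[0,32) = 1x32
Op 7 cut(0, 16): punch at orig (6,16); cuts so far [(6, 6), (6, 8), (6, 10), (6, 16)]; region rows[6,7) x cols[0,32) = 1x32
Unfold 1 (reflect across h@7): 8 holes -> [(6, 6), (6, 8), (6, 10), (6, 16), (7, 6), (7, 8), (7, 10), (7, 16)]
Unfold 2 (reflect across h@6): 16 holes -> [(4, 6), (4, 8), (4, 10), (4, 16), (5, 6), (5, 8), (5, 10), (5, 16), (6, 6), (6, 8), (6, 10), (6, 16), (7, 6), (7, 8), (7, 10), (7, 16)]
Unfold 3 (reflect across h@4): 32 holes -> [(0, 6), (0, 8), (0, 10), (0, 16), (1, 6), (1, 8), (1, 10), (1, 16), (2, 6), (2, 8), (2, 10), (2, 16), (3, 6), (3, 8), (3, 10), (3, 16), (4, 6), (4, 8), (4, 10), (4, 16), (5, 6), (5, 8), (5, 10), (5, 16), (6, 6), (6, 8), (6, 10), (6, 16), (7, 6), (7, 8), (7, 10), (7, 16)]
Holes: [(0, 6), (0, 8), (0, 10), (0, 16), (1, 6), (1, 8), (1, 10), (1, 16), (2, 6), (2, 8), (2, 10), (2, 16), (3, 6), (3, 8), (3, 10), (3, 16), (4, 6), (4, 8), (4, 10), (4, 16), (5, 6), (5, 8), (5, 10), (5, 16), (6, 6), (6, 8), (6, 10), (6, 16), (7, 6), (7, 8), (7, 10), (7, 16)]

Answer: no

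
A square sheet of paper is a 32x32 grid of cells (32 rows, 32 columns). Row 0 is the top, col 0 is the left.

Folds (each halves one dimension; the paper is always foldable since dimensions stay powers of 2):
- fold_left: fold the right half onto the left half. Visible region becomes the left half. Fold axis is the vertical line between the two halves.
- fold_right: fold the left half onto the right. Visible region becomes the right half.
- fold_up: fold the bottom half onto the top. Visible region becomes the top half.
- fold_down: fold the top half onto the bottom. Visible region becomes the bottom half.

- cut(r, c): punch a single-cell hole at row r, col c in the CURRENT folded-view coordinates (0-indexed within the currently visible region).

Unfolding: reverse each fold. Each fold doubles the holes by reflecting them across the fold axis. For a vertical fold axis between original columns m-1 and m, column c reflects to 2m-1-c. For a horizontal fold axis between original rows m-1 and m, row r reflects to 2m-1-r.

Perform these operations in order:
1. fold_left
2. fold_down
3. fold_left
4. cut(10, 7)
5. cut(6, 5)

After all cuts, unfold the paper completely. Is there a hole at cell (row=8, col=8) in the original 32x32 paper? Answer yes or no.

Op 1 fold_left: fold axis v@16; visible region now rows[0,32) x cols[0,16) = 32x16
Op 2 fold_down: fold axis h@16; visible region now rows[16,32) x cols[0,16) = 16x16
Op 3 fold_left: fold axis v@8; visible region now rows[16,32) x cols[0,8) = 16x8
Op 4 cut(10, 7): punch at orig (26,7); cuts so far [(26, 7)]; region rows[16,32) x cols[0,8) = 16x8
Op 5 cut(6, 5): punch at orig (22,5); cuts so far [(22, 5), (26, 7)]; region rows[16,32) x cols[0,8) = 16x8
Unfold 1 (reflect across v@8): 4 holes -> [(22, 5), (22, 10), (26, 7), (26, 8)]
Unfold 2 (reflect across h@16): 8 holes -> [(5, 7), (5, 8), (9, 5), (9, 10), (22, 5), (22, 10), (26, 7), (26, 8)]
Unfold 3 (reflect across v@16): 16 holes -> [(5, 7), (5, 8), (5, 23), (5, 24), (9, 5), (9, 10), (9, 21), (9, 26), (22, 5), (22, 10), (22, 21), (22, 26), (26, 7), (26, 8), (26, 23), (26, 24)]
Holes: [(5, 7), (5, 8), (5, 23), (5, 24), (9, 5), (9, 10), (9, 21), (9, 26), (22, 5), (22, 10), (22, 21), (22, 26), (26, 7), (26, 8), (26, 23), (26, 24)]

Answer: no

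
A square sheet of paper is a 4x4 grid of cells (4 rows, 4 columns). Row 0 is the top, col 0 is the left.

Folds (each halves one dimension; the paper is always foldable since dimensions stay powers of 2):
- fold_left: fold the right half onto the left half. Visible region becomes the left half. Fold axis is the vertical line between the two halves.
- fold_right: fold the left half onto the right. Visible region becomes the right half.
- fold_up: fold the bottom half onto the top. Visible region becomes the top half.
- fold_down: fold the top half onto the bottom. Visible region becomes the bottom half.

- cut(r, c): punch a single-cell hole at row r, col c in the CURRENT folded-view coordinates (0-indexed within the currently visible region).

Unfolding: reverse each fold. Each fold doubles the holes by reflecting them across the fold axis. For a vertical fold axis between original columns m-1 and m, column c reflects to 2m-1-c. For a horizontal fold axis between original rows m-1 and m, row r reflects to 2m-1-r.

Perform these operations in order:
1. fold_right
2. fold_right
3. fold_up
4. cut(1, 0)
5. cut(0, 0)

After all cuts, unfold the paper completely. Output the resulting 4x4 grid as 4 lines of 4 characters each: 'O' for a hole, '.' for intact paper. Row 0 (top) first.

Op 1 fold_right: fold axis v@2; visible region now rows[0,4) x cols[2,4) = 4x2
Op 2 fold_right: fold axis v@3; visible region now rows[0,4) x cols[3,4) = 4x1
Op 3 fold_up: fold axis h@2; visible region now rows[0,2) x cols[3,4) = 2x1
Op 4 cut(1, 0): punch at orig (1,3); cuts so far [(1, 3)]; region rows[0,2) x cols[3,4) = 2x1
Op 5 cut(0, 0): punch at orig (0,3); cuts so far [(0, 3), (1, 3)]; region rows[0,2) x cols[3,4) = 2x1
Unfold 1 (reflect across h@2): 4 holes -> [(0, 3), (1, 3), (2, 3), (3, 3)]
Unfold 2 (reflect across v@3): 8 holes -> [(0, 2), (0, 3), (1, 2), (1, 3), (2, 2), (2, 3), (3, 2), (3, 3)]
Unfold 3 (reflect across v@2): 16 holes -> [(0, 0), (0, 1), (0, 2), (0, 3), (1, 0), (1, 1), (1, 2), (1, 3), (2, 0), (2, 1), (2, 2), (2, 3), (3, 0), (3, 1), (3, 2), (3, 3)]

Answer: OOOO
OOOO
OOOO
OOOO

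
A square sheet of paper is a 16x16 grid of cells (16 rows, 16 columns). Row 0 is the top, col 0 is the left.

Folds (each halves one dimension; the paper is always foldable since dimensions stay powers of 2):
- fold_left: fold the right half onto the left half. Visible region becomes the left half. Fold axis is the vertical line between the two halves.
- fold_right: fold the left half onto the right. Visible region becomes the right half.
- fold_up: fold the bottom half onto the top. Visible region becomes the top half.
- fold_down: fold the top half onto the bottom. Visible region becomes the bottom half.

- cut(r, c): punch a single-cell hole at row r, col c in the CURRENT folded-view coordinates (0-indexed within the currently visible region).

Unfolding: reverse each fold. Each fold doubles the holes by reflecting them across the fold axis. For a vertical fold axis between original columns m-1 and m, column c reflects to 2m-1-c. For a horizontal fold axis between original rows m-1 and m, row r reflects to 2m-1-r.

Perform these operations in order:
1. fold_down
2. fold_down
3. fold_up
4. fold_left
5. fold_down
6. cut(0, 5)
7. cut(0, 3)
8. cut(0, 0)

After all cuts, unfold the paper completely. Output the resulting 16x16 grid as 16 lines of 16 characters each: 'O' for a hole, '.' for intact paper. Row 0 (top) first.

Answer: O..O.O....O.O..O
O..O.O....O.O..O
O..O.O....O.O..O
O..O.O....O.O..O
O..O.O....O.O..O
O..O.O....O.O..O
O..O.O....O.O..O
O..O.O....O.O..O
O..O.O....O.O..O
O..O.O....O.O..O
O..O.O....O.O..O
O..O.O....O.O..O
O..O.O....O.O..O
O..O.O....O.O..O
O..O.O....O.O..O
O..O.O....O.O..O

Derivation:
Op 1 fold_down: fold axis h@8; visible region now rows[8,16) x cols[0,16) = 8x16
Op 2 fold_down: fold axis h@12; visible region now rows[12,16) x cols[0,16) = 4x16
Op 3 fold_up: fold axis h@14; visible region now rows[12,14) x cols[0,16) = 2x16
Op 4 fold_left: fold axis v@8; visible region now rows[12,14) x cols[0,8) = 2x8
Op 5 fold_down: fold axis h@13; visible region now rows[13,14) x cols[0,8) = 1x8
Op 6 cut(0, 5): punch at orig (13,5); cuts so far [(13, 5)]; region rows[13,14) x cols[0,8) = 1x8
Op 7 cut(0, 3): punch at orig (13,3); cuts so far [(13, 3), (13, 5)]; region rows[13,14) x cols[0,8) = 1x8
Op 8 cut(0, 0): punch at orig (13,0); cuts so far [(13, 0), (13, 3), (13, 5)]; region rows[13,14) x cols[0,8) = 1x8
Unfold 1 (reflect across h@13): 6 holes -> [(12, 0), (12, 3), (12, 5), (13, 0), (13, 3), (13, 5)]
Unfold 2 (reflect across v@8): 12 holes -> [(12, 0), (12, 3), (12, 5), (12, 10), (12, 12), (12, 15), (13, 0), (13, 3), (13, 5), (13, 10), (13, 12), (13, 15)]
Unfold 3 (reflect across h@14): 24 holes -> [(12, 0), (12, 3), (12, 5), (12, 10), (12, 12), (12, 15), (13, 0), (13, 3), (13, 5), (13, 10), (13, 12), (13, 15), (14, 0), (14, 3), (14, 5), (14, 10), (14, 12), (14, 15), (15, 0), (15, 3), (15, 5), (15, 10), (15, 12), (15, 15)]
Unfold 4 (reflect across h@12): 48 holes -> [(8, 0), (8, 3), (8, 5), (8, 10), (8, 12), (8, 15), (9, 0), (9, 3), (9, 5), (9, 10), (9, 12), (9, 15), (10, 0), (10, 3), (10, 5), (10, 10), (10, 12), (10, 15), (11, 0), (11, 3), (11, 5), (11, 10), (11, 12), (11, 15), (12, 0), (12, 3), (12, 5), (12, 10), (12, 12), (12, 15), (13, 0), (13, 3), (13, 5), (13, 10), (13, 12), (13, 15), (14, 0), (14, 3), (14, 5), (14, 10), (14, 12), (14, 15), (15, 0), (15, 3), (15, 5), (15, 10), (15, 12), (15, 15)]
Unfold 5 (reflect across h@8): 96 holes -> [(0, 0), (0, 3), (0, 5), (0, 10), (0, 12), (0, 15), (1, 0), (1, 3), (1, 5), (1, 10), (1, 12), (1, 15), (2, 0), (2, 3), (2, 5), (2, 10), (2, 12), (2, 15), (3, 0), (3, 3), (3, 5), (3, 10), (3, 12), (3, 15), (4, 0), (4, 3), (4, 5), (4, 10), (4, 12), (4, 15), (5, 0), (5, 3), (5, 5), (5, 10), (5, 12), (5, 15), (6, 0), (6, 3), (6, 5), (6, 10), (6, 12), (6, 15), (7, 0), (7, 3), (7, 5), (7, 10), (7, 12), (7, 15), (8, 0), (8, 3), (8, 5), (8, 10), (8, 12), (8, 15), (9, 0), (9, 3), (9, 5), (9, 10), (9, 12), (9, 15), (10, 0), (10, 3), (10, 5), (10, 10), (10, 12), (10, 15), (11, 0), (11, 3), (11, 5), (11, 10), (11, 12), (11, 15), (12, 0), (12, 3), (12, 5), (12, 10), (12, 12), (12, 15), (13, 0), (13, 3), (13, 5), (13, 10), (13, 12), (13, 15), (14, 0), (14, 3), (14, 5), (14, 10), (14, 12), (14, 15), (15, 0), (15, 3), (15, 5), (15, 10), (15, 12), (15, 15)]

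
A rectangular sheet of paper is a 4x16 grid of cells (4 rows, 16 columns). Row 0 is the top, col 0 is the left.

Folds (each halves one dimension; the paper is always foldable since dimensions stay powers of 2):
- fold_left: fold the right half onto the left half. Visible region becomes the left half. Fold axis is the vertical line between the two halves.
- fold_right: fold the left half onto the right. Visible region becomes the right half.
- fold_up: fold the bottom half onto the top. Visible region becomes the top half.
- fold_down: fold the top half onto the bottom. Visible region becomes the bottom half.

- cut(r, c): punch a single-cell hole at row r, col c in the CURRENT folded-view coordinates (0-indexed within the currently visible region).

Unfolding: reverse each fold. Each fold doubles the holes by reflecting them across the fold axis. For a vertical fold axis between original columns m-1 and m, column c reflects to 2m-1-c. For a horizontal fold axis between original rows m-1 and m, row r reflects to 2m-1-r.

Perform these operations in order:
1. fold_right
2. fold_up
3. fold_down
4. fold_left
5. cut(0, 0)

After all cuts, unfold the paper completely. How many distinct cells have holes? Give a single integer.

Op 1 fold_right: fold axis v@8; visible region now rows[0,4) x cols[8,16) = 4x8
Op 2 fold_up: fold axis h@2; visible region now rows[0,2) x cols[8,16) = 2x8
Op 3 fold_down: fold axis h@1; visible region now rows[1,2) x cols[8,16) = 1x8
Op 4 fold_left: fold axis v@12; visible region now rows[1,2) x cols[8,12) = 1x4
Op 5 cut(0, 0): punch at orig (1,8); cuts so far [(1, 8)]; region rows[1,2) x cols[8,12) = 1x4
Unfold 1 (reflect across v@12): 2 holes -> [(1, 8), (1, 15)]
Unfold 2 (reflect across h@1): 4 holes -> [(0, 8), (0, 15), (1, 8), (1, 15)]
Unfold 3 (reflect across h@2): 8 holes -> [(0, 8), (0, 15), (1, 8), (1, 15), (2, 8), (2, 15), (3, 8), (3, 15)]
Unfold 4 (reflect across v@8): 16 holes -> [(0, 0), (0, 7), (0, 8), (0, 15), (1, 0), (1, 7), (1, 8), (1, 15), (2, 0), (2, 7), (2, 8), (2, 15), (3, 0), (3, 7), (3, 8), (3, 15)]

Answer: 16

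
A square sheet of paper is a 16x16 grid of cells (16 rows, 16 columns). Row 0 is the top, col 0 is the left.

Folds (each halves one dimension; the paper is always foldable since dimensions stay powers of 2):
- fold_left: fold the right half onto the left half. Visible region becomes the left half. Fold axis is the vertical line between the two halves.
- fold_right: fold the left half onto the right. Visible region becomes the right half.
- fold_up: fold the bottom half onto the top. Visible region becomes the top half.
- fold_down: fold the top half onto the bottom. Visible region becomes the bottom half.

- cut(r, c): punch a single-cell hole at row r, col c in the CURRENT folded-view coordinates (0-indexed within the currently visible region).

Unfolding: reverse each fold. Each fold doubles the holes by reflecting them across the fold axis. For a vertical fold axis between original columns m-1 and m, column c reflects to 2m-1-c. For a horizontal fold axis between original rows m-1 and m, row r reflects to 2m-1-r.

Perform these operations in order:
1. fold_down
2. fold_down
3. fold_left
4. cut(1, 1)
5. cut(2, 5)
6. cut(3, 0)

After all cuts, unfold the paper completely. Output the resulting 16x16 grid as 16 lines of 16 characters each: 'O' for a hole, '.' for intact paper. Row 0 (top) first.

Op 1 fold_down: fold axis h@8; visible region now rows[8,16) x cols[0,16) = 8x16
Op 2 fold_down: fold axis h@12; visible region now rows[12,16) x cols[0,16) = 4x16
Op 3 fold_left: fold axis v@8; visible region now rows[12,16) x cols[0,8) = 4x8
Op 4 cut(1, 1): punch at orig (13,1); cuts so far [(13, 1)]; region rows[12,16) x cols[0,8) = 4x8
Op 5 cut(2, 5): punch at orig (14,5); cuts so far [(13, 1), (14, 5)]; region rows[12,16) x cols[0,8) = 4x8
Op 6 cut(3, 0): punch at orig (15,0); cuts so far [(13, 1), (14, 5), (15, 0)]; region rows[12,16) x cols[0,8) = 4x8
Unfold 1 (reflect across v@8): 6 holes -> [(13, 1), (13, 14), (14, 5), (14, 10), (15, 0), (15, 15)]
Unfold 2 (reflect across h@12): 12 holes -> [(8, 0), (8, 15), (9, 5), (9, 10), (10, 1), (10, 14), (13, 1), (13, 14), (14, 5), (14, 10), (15, 0), (15, 15)]
Unfold 3 (reflect across h@8): 24 holes -> [(0, 0), (0, 15), (1, 5), (1, 10), (2, 1), (2, 14), (5, 1), (5, 14), (6, 5), (6, 10), (7, 0), (7, 15), (8, 0), (8, 15), (9, 5), (9, 10), (10, 1), (10, 14), (13, 1), (13, 14), (14, 5), (14, 10), (15, 0), (15, 15)]

Answer: O..............O
.....O....O.....
.O............O.
................
................
.O............O.
.....O....O.....
O..............O
O..............O
.....O....O.....
.O............O.
................
................
.O............O.
.....O....O.....
O..............O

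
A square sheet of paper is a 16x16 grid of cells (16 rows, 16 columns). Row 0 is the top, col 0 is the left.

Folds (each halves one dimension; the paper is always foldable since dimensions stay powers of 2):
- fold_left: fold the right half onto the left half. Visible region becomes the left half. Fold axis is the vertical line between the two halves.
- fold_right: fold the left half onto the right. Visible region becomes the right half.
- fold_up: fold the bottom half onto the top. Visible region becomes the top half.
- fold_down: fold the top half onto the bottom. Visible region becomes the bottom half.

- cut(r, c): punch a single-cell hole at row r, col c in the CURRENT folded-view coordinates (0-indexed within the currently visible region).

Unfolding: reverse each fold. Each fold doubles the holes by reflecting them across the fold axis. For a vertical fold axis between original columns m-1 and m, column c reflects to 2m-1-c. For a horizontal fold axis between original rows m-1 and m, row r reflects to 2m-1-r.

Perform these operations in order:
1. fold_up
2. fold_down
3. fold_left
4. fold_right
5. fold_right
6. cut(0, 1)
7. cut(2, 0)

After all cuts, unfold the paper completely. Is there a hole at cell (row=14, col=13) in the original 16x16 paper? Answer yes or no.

Op 1 fold_up: fold axis h@8; visible region now rows[0,8) x cols[0,16) = 8x16
Op 2 fold_down: fold axis h@4; visible region now rows[4,8) x cols[0,16) = 4x16
Op 3 fold_left: fold axis v@8; visible region now rows[4,8) x cols[0,8) = 4x8
Op 4 fold_right: fold axis v@4; visible region now rows[4,8) x cols[4,8) = 4x4
Op 5 fold_right: fold axis v@6; visible region now rows[4,8) x cols[6,8) = 4x2
Op 6 cut(0, 1): punch at orig (4,7); cuts so far [(4, 7)]; region rows[4,8) x cols[6,8) = 4x2
Op 7 cut(2, 0): punch at orig (6,6); cuts so far [(4, 7), (6, 6)]; region rows[4,8) x cols[6,8) = 4x2
Unfold 1 (reflect across v@6): 4 holes -> [(4, 4), (4, 7), (6, 5), (6, 6)]
Unfold 2 (reflect across v@4): 8 holes -> [(4, 0), (4, 3), (4, 4), (4, 7), (6, 1), (6, 2), (6, 5), (6, 6)]
Unfold 3 (reflect across v@8): 16 holes -> [(4, 0), (4, 3), (4, 4), (4, 7), (4, 8), (4, 11), (4, 12), (4, 15), (6, 1), (6, 2), (6, 5), (6, 6), (6, 9), (6, 10), (6, 13), (6, 14)]
Unfold 4 (reflect across h@4): 32 holes -> [(1, 1), (1, 2), (1, 5), (1, 6), (1, 9), (1, 10), (1, 13), (1, 14), (3, 0), (3, 3), (3, 4), (3, 7), (3, 8), (3, 11), (3, 12), (3, 15), (4, 0), (4, 3), (4, 4), (4, 7), (4, 8), (4, 11), (4, 12), (4, 15), (6, 1), (6, 2), (6, 5), (6, 6), (6, 9), (6, 10), (6, 13), (6, 14)]
Unfold 5 (reflect across h@8): 64 holes -> [(1, 1), (1, 2), (1, 5), (1, 6), (1, 9), (1, 10), (1, 13), (1, 14), (3, 0), (3, 3), (3, 4), (3, 7), (3, 8), (3, 11), (3, 12), (3, 15), (4, 0), (4, 3), (4, 4), (4, 7), (4, 8), (4, 11), (4, 12), (4, 15), (6, 1), (6, 2), (6, 5), (6, 6), (6, 9), (6, 10), (6, 13), (6, 14), (9, 1), (9, 2), (9, 5), (9, 6), (9, 9), (9, 10), (9, 13), (9, 14), (11, 0), (11, 3), (11, 4), (11, 7), (11, 8), (11, 11), (11, 12), (11, 15), (12, 0), (12, 3), (12, 4), (12, 7), (12, 8), (12, 11), (12, 12), (12, 15), (14, 1), (14, 2), (14, 5), (14, 6), (14, 9), (14, 10), (14, 13), (14, 14)]
Holes: [(1, 1), (1, 2), (1, 5), (1, 6), (1, 9), (1, 10), (1, 13), (1, 14), (3, 0), (3, 3), (3, 4), (3, 7), (3, 8), (3, 11), (3, 12), (3, 15), (4, 0), (4, 3), (4, 4), (4, 7), (4, 8), (4, 11), (4, 12), (4, 15), (6, 1), (6, 2), (6, 5), (6, 6), (6, 9), (6, 10), (6, 13), (6, 14), (9, 1), (9, 2), (9, 5), (9, 6), (9, 9), (9, 10), (9, 13), (9, 14), (11, 0), (11, 3), (11, 4), (11, 7), (11, 8), (11, 11), (11, 12), (11, 15), (12, 0), (12, 3), (12, 4), (12, 7), (12, 8), (12, 11), (12, 12), (12, 15), (14, 1), (14, 2), (14, 5), (14, 6), (14, 9), (14, 10), (14, 13), (14, 14)]

Answer: yes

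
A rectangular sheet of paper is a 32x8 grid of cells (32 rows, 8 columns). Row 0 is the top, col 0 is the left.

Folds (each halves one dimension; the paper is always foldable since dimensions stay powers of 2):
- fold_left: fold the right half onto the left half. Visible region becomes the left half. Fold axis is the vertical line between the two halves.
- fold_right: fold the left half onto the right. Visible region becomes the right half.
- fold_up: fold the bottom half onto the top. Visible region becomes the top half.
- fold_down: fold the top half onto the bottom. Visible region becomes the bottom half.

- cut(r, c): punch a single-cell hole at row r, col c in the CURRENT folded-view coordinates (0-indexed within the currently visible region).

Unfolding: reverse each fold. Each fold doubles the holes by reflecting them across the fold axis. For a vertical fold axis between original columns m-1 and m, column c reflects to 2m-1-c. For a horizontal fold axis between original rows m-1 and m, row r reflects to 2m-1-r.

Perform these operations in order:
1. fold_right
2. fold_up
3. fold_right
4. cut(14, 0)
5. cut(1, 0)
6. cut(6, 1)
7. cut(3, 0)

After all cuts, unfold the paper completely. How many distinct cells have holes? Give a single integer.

Op 1 fold_right: fold axis v@4; visible region now rows[0,32) x cols[4,8) = 32x4
Op 2 fold_up: fold axis h@16; visible region now rows[0,16) x cols[4,8) = 16x4
Op 3 fold_right: fold axis v@6; visible region now rows[0,16) x cols[6,8) = 16x2
Op 4 cut(14, 0): punch at orig (14,6); cuts so far [(14, 6)]; region rows[0,16) x cols[6,8) = 16x2
Op 5 cut(1, 0): punch at orig (1,6); cuts so far [(1, 6), (14, 6)]; region rows[0,16) x cols[6,8) = 16x2
Op 6 cut(6, 1): punch at orig (6,7); cuts so far [(1, 6), (6, 7), (14, 6)]; region rows[0,16) x cols[6,8) = 16x2
Op 7 cut(3, 0): punch at orig (3,6); cuts so far [(1, 6), (3, 6), (6, 7), (14, 6)]; region rows[0,16) x cols[6,8) = 16x2
Unfold 1 (reflect across v@6): 8 holes -> [(1, 5), (1, 6), (3, 5), (3, 6), (6, 4), (6, 7), (14, 5), (14, 6)]
Unfold 2 (reflect across h@16): 16 holes -> [(1, 5), (1, 6), (3, 5), (3, 6), (6, 4), (6, 7), (14, 5), (14, 6), (17, 5), (17, 6), (25, 4), (25, 7), (28, 5), (28, 6), (30, 5), (30, 6)]
Unfold 3 (reflect across v@4): 32 holes -> [(1, 1), (1, 2), (1, 5), (1, 6), (3, 1), (3, 2), (3, 5), (3, 6), (6, 0), (6, 3), (6, 4), (6, 7), (14, 1), (14, 2), (14, 5), (14, 6), (17, 1), (17, 2), (17, 5), (17, 6), (25, 0), (25, 3), (25, 4), (25, 7), (28, 1), (28, 2), (28, 5), (28, 6), (30, 1), (30, 2), (30, 5), (30, 6)]

Answer: 32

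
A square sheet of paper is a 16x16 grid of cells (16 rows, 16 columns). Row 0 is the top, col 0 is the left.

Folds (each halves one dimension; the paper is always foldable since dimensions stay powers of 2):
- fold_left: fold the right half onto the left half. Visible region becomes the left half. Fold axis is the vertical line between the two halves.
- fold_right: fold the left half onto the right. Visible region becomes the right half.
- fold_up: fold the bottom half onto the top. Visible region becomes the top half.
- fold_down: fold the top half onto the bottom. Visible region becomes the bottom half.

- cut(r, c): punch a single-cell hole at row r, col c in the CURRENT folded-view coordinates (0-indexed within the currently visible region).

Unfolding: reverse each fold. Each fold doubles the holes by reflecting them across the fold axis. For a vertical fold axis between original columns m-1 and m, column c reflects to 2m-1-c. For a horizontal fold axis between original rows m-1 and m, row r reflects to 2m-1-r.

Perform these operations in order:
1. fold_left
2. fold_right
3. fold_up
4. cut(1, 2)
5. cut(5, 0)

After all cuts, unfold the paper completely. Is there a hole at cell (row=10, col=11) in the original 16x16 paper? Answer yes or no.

Op 1 fold_left: fold axis v@8; visible region now rows[0,16) x cols[0,8) = 16x8
Op 2 fold_right: fold axis v@4; visible region now rows[0,16) x cols[4,8) = 16x4
Op 3 fold_up: fold axis h@8; visible region now rows[0,8) x cols[4,8) = 8x4
Op 4 cut(1, 2): punch at orig (1,6); cuts so far [(1, 6)]; region rows[0,8) x cols[4,8) = 8x4
Op 5 cut(5, 0): punch at orig (5,4); cuts so far [(1, 6), (5, 4)]; region rows[0,8) x cols[4,8) = 8x4
Unfold 1 (reflect across h@8): 4 holes -> [(1, 6), (5, 4), (10, 4), (14, 6)]
Unfold 2 (reflect across v@4): 8 holes -> [(1, 1), (1, 6), (5, 3), (5, 4), (10, 3), (10, 4), (14, 1), (14, 6)]
Unfold 3 (reflect across v@8): 16 holes -> [(1, 1), (1, 6), (1, 9), (1, 14), (5, 3), (5, 4), (5, 11), (5, 12), (10, 3), (10, 4), (10, 11), (10, 12), (14, 1), (14, 6), (14, 9), (14, 14)]
Holes: [(1, 1), (1, 6), (1, 9), (1, 14), (5, 3), (5, 4), (5, 11), (5, 12), (10, 3), (10, 4), (10, 11), (10, 12), (14, 1), (14, 6), (14, 9), (14, 14)]

Answer: yes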